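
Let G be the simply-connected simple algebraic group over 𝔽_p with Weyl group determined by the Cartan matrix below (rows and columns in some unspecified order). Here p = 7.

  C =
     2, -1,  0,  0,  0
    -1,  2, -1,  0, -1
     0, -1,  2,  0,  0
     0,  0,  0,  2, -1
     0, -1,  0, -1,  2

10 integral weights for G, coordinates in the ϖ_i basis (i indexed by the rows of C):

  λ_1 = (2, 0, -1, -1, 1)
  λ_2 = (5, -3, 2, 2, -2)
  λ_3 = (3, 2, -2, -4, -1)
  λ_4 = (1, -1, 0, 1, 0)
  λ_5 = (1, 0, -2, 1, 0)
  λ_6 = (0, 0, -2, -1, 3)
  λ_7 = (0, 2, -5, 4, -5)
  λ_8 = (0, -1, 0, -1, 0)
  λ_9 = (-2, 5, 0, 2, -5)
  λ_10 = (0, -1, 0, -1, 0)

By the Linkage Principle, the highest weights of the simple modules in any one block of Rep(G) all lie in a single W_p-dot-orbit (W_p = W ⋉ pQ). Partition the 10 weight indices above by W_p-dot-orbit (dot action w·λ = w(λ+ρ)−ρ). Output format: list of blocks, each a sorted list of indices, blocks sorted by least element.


Type D_5, rank 5, |W|=1920; reorder rows/cols to standard.

Each λ_j+ρ reduced to Ā_7; 5-tuples below use C's row order:

  [1] (3, 1, 0, 0, 0)
  [2] (3, 1, 0, 0, 0)
  [3] (3, 1, 0, 0, 0)
  [4] (2, 0, 1, 2, 1)
  [5] (2, 0, 1, 2, 1)
  [6] (1, 0, 1, 0, 1)
  [7] (3, 1, 0, 0, 0)
  [8] (1, 0, 1, 0, 1)
  [9] (1, 0, 1, 0, 1)
  [10] (1, 0, 1, 0, 1)

3 distinct reps among the 10 weights ⇒ 3 W_7-linkage classes:

[[1, 2, 3, 7], [4, 5], [6, 8, 9, 10]]


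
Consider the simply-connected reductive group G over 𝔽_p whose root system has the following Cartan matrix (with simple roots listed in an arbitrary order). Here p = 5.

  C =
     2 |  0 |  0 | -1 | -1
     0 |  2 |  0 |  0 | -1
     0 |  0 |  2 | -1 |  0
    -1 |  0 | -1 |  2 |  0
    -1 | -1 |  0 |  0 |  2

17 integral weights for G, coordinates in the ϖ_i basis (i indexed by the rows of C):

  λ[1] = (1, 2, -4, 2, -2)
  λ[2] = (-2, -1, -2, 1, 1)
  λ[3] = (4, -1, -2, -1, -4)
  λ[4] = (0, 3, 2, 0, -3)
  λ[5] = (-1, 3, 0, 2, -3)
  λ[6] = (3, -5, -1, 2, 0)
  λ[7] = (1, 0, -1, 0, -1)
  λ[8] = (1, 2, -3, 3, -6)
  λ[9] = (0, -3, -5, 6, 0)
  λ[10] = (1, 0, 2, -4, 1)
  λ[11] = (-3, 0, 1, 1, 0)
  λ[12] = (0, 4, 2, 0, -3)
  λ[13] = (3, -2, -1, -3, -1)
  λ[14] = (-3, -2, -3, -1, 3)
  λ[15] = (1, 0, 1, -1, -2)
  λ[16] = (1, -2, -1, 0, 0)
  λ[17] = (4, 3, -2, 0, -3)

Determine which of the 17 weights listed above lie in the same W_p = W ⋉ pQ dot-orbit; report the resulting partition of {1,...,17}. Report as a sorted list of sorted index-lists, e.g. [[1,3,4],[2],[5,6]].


Dynkin diagram of C (from the 8 off-diagonal −1 entries): A_5.

Each λ_j+ρ reduced to Ā_5; 5-tuples below use C's row order:

    λ_1+ρ ↦ (1, 0, 1, 0, 1)
    λ_2+ρ ↦ (1, 0, 1, 0, 1)
    λ_3+ρ ↦ (1, 3, 0, 1, 0)
    λ_4+ρ ↦ (1, 0, 1, 0, 1)
    λ_5+ρ ↦ (2, 1, 0, 1, 0)
    λ_6+ρ ↦ (1, 0, 1, 0, 1)
    λ_7+ρ ↦ (2, 1, 0, 1, 0)
    λ_8+ρ ↦ (2, 1, 0, 1, 0)
    λ_9+ρ ↦ (2, 1, 0, 1, 0)
    λ_10+ρ ↦ (1, 1, 0, 2, 1)
    λ_11+ρ ↦ (1, 0, 2, 0, 1)
    λ_12+ρ ↦ (1, 0, 0, 0, 1)
    λ_13+ρ ↦ (1, 0, 2, 0, 1)
    λ_14+ρ ↦ (1, 0, 2, 0, 1)
    λ_15+ρ ↦ (1, 0, 2, 0, 1)
    λ_16+ρ ↦ (2, 1, 0, 1, 0)
    λ_17+ρ ↦ (1, 1, 0, 2, 1)

The 17 indices split into 6 linkage classes (same alcove rep ⇔ same W_5-dot-orbit):

[[1, 2, 4, 6], [3], [5, 7, 8, 9, 16], [10, 17], [11, 13, 14, 15], [12]]


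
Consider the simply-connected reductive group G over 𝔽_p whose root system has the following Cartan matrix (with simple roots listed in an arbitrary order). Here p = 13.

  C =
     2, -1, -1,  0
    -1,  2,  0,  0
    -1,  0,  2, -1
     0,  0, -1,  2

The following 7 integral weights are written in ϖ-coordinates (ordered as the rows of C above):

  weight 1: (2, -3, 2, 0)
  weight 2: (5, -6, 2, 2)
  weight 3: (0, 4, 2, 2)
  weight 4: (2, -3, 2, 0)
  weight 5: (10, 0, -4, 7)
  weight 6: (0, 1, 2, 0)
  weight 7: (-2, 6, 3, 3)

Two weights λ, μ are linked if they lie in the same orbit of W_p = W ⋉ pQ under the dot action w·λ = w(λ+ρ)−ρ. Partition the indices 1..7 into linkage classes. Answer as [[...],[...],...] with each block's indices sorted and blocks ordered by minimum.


C ↔ A_4 under row/col permutation; |W(A_4)| = 120.

W_13-reps of the 7 weights in Ā_13 (same 4-coord order as C):

  1: (1, 2, 3, 1)
  2: (1, 5, 3, 3)
  3: (1, 5, 3, 3)
  4: (1, 2, 3, 1)
  5: (5, 3, 3, 1)
  6: (1, 2, 3, 1)
  7: (1, 5, 3, 3)

Grouping the 7 weights by Ā_13-representative: 3 linkage classes.

[[1, 4, 6], [2, 3, 7], [5]]


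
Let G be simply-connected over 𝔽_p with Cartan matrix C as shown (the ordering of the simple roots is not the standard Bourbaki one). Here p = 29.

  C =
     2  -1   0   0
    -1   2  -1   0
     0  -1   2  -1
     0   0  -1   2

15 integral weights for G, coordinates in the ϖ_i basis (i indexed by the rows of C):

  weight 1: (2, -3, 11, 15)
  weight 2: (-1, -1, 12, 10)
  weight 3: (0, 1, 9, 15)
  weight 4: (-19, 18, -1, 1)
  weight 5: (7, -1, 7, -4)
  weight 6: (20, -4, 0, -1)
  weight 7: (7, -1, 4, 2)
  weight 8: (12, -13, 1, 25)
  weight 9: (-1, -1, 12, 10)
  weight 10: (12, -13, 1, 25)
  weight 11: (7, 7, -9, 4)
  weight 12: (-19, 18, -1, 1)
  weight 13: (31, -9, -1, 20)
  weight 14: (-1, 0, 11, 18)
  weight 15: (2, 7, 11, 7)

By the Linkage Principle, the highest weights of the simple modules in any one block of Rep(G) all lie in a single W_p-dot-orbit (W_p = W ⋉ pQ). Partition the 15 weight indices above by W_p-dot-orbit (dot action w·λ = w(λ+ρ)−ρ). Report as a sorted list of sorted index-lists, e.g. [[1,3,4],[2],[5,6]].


C ↔ A_4 under row/col permutation; |W(A_4)| = 120.

Ā_29 reps of the 15 weights (A_4, coords as presented):

    [1] (1, 2, 10, 16)
    [2] (0, 0, 13, 11)
    [3] (1, 2, 10, 16)
    [4] (18, 1, 0, 2)
    [5] (8, 0, 5, 3)
    [6] (18, 1, 0, 2)
    [7] (8, 0, 5, 3)
    [8] (1, 2, 10, 16)
    [9] (0, 0, 13, 11)
    [10] (1, 2, 10, 16)
    [11] (8, 0, 5, 3)
    [12] (18, 1, 0, 2)
    [13] (8, 0, 5, 3)
    [14] (1, 2, 10, 16)
    [15] (1, 8, 12, 6)

5 distinct reps among the 15 weights ⇒ 5 W_29-linkage classes:

[[1, 3, 8, 10, 14], [2, 9], [4, 6, 12], [5, 7, 11, 13], [15]]


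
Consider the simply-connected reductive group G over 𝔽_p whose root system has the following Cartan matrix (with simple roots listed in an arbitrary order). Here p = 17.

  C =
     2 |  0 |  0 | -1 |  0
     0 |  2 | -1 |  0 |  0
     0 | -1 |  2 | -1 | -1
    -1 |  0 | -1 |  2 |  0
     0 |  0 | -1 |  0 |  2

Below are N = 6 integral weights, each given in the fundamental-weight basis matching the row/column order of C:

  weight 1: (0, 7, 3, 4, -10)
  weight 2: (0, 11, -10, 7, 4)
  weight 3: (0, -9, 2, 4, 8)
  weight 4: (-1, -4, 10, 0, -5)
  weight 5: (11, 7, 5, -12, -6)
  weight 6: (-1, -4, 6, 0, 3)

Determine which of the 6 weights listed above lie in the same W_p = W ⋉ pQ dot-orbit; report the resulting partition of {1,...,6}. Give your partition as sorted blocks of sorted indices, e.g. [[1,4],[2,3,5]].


Type D_5, rank 5, |W|=1920; reorder rows/cols to standard.

λ_j+ρ reflected into Ā_17 (⟨·,θ^∨⟩≤17); 5-tuples as given:

  [1] (0, 3, 4, 1, 4) · [2] (0, 3, 4, 1, 4) · [3] (0, 3, 4, 1, 4) · [4] (0, 3, 4, 1, 4) · [5] (1, 2, 3, 1, 5) · [6] (0, 3, 4, 1, 4)

2 distinct reps among the 6 weights ⇒ 2 W_17-linkage classes:

[[1, 2, 3, 4, 6], [5]]


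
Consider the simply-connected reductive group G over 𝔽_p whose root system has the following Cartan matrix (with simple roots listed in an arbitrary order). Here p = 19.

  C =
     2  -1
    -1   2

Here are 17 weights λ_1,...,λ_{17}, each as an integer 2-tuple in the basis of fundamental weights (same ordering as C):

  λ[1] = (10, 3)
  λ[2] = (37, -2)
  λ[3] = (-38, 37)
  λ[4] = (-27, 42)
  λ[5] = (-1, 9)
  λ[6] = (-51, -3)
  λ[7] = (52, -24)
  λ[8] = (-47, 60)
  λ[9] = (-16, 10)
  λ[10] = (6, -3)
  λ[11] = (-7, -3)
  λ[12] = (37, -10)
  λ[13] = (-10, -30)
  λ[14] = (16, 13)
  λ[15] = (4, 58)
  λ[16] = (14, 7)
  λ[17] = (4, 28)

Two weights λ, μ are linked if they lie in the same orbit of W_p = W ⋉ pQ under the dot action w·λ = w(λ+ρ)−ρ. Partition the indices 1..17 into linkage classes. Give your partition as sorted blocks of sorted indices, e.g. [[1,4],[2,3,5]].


Type A_2, rank 2, |W|=6; reorder rows/cols to standard.

W_19-reps of the 17 weights in Ā_19 (same 2-coord order as C):

  λ_1+ρ ↦ (11, 4)
  λ_2+ρ ↦ (0, 18)
  λ_3+ρ ↦ (0, 18)
  λ_4+ρ ↦ (5, 2)
  λ_5+ρ ↦ (0, 10)
  λ_6+ρ ↦ (5, 2)
  λ_7+ρ ↦ (11, 4)
  λ_8+ρ ↦ (11, 4)
  λ_9+ρ ↦ (11, 4)
  λ_10+ρ ↦ (5, 2)
  λ_11+ρ ↦ (2, 6)
  λ_12+ρ ↦ (0, 10)
  λ_13+ρ ↦ (0, 10)
  λ_14+ρ ↦ (5, 2)
  λ_15+ρ ↦ (5, 2)
  λ_16+ρ ↦ (11, 4)
  λ_17+ρ ↦ (10, 4)

Grouping the 17 weights by Ā_19-representative: 6 linkage classes.

[[1, 7, 8, 9, 16], [2, 3], [4, 6, 10, 14, 15], [5, 12, 13], [11], [17]]


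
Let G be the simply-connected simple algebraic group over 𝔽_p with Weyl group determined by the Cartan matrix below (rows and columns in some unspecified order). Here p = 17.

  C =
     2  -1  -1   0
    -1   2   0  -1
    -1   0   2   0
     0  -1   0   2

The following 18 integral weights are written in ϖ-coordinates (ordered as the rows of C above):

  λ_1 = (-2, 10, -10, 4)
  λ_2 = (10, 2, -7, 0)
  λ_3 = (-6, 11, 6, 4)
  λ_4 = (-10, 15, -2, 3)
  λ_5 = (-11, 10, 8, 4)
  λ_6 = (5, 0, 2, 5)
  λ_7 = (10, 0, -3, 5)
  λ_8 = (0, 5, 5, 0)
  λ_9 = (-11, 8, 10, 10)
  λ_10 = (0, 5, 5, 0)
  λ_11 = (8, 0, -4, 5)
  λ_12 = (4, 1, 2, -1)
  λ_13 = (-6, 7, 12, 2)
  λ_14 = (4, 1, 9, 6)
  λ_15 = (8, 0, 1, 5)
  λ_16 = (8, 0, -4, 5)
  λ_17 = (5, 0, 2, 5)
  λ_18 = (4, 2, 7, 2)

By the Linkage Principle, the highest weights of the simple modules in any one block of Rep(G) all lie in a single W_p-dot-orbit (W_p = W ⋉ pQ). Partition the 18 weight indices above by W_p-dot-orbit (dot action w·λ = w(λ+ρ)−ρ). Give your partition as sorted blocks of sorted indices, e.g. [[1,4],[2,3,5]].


Dynkin diagram of C (from the 6 off-diagonal −1 entries): A_4.

Ā_17 reps of the 18 weights (A_4, coords as presented):

  λ_1+ρ ↦ (9, 1, 1, 5)
  λ_2+ρ ↦ (5, 3, 6, 1)
  λ_3+ρ ↦ (5, 7, 0, 3)
  λ_4+ρ ↦ (1, 6, 6, 1)
  λ_5+ρ ↦ (9, 1, 1, 5)
  λ_6+ρ ↦ (6, 1, 3, 6)
  λ_7+ρ ↦ (9, 1, 1, 5)
  λ_8+ρ ↦ (1, 6, 6, 1)
  λ_9+ρ ↦ (6, 1, 3, 6)
  λ_10+ρ ↦ (1, 6, 6, 1)
  λ_11+ρ ↦ (6, 1, 3, 6)
  λ_12+ρ ↦ (5, 2, 3, 0)
  λ_13+ρ ↦ (5, 3, 6, 1)
  λ_14+ρ ↦ (5, 2, 3, 0)
  λ_15+ρ ↦ (9, 1, 1, 5)
  λ_16+ρ ↦ (6, 1, 3, 6)
  λ_17+ρ ↦ (6, 1, 3, 6)
  λ_18+ρ ↦ (5, 3, 6, 1)

6 distinct reps among the 18 weights ⇒ 6 W_17-linkage classes:

[[1, 5, 7, 15], [2, 13, 18], [3], [4, 8, 10], [6, 9, 11, 16, 17], [12, 14]]


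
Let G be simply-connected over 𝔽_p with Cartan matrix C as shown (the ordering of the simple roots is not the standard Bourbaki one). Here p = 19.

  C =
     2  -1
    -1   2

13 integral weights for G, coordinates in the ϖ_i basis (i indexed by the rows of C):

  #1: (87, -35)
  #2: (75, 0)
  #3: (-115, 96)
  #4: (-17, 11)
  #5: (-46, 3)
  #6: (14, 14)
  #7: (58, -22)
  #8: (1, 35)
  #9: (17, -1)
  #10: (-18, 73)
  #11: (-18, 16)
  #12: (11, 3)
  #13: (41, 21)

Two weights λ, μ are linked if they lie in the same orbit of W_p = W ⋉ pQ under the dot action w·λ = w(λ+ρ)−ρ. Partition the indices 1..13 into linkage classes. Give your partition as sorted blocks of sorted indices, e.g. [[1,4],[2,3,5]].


Cartan matrix: type A_2 (|W|=6); un-permuting the 2 rows.

Ā_19 reps of the 13 weights (A_2, coords as presented):

  λ_1 → (12, 4)
  λ_2 → (18, 0)
  λ_3 → (17, 0)
  λ_4 → (12, 4)
  λ_5 → (12, 4)
  λ_6 → (4, 4)
  λ_7 → (17, 0)
  λ_8 → (17, 0)
  λ_9 → (18, 0)
  λ_10 → (17, 0)
  λ_11 → (17, 0)
  λ_12 → (12, 4)
  λ_13 → (12, 4)

The 13 indices split into 4 linkage classes (same alcove rep ⇔ same W_19-dot-orbit):

[[1, 4, 5, 12, 13], [2, 9], [3, 7, 8, 10, 11], [6]]


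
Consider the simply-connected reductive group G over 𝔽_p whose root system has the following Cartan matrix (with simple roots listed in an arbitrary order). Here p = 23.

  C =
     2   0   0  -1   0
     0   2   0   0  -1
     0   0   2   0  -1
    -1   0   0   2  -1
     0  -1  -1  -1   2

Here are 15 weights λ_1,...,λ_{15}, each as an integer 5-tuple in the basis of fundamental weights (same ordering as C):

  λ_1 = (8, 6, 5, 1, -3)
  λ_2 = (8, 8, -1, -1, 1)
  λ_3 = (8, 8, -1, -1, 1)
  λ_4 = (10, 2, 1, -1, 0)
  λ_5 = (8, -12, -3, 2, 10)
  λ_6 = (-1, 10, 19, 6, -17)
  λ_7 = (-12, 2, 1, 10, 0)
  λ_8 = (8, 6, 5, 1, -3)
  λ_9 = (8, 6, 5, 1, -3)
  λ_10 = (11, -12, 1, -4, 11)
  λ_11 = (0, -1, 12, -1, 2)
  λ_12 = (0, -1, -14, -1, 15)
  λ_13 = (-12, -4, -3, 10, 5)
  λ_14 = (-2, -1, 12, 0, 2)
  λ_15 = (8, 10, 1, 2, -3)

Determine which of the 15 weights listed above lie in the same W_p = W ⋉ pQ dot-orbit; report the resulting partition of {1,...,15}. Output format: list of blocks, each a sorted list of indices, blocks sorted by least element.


D_5 Cartan matrix, 5 simple roots permuted; ρ=(1,1,1,1,1).

W_23-reps of the 15 weights in Ā_23 (same 5-coord order as C):

  [1] (9, 5, 4, 0, 2);  [2] (9, 9, 0, 0, 2);  [3] (9, 9, 0, 0, 2);  [4] (11, 3, 2, 0, 1);  [5] (9, 9, 0, 0, 2);  [6] (9, 5, 4, 0, 2);  [7] (11, 3, 2, 0, 1);  [8] (9, 5, 4, 0, 2);  [9] (9, 5, 4, 0, 2);  [10] (9, 9, 0, 0, 2);  [11] (1, 0, 13, 0, 3);  [12] (1, 0, 13, 0, 3);  [13] (11, 3, 2, 0, 1);  [14] (1, 0, 13, 0, 3);  [15] (9, 9, 0, 0, 2)

Linkage partition of the 15 weights (4 classes, p=23):

[[1, 6, 8, 9], [2, 3, 5, 10, 15], [4, 7, 13], [11, 12, 14]]


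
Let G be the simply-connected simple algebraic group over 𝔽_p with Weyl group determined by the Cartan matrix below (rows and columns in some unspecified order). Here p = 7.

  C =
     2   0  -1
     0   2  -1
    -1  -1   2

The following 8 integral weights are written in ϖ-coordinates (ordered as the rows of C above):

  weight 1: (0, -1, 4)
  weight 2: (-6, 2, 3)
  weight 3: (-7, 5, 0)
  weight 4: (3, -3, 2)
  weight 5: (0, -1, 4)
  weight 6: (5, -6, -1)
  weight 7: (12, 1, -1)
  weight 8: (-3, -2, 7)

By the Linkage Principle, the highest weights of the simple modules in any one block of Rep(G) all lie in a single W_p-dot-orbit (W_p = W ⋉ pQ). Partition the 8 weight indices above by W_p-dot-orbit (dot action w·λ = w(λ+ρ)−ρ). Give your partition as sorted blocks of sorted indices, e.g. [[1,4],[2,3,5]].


Type A_3, rank 3, |W|=24; reorder rows/cols to standard.

Ā_7 reps of the 8 weights (A_3, coords as presented):

  λ_1 → (1, 0, 5) · λ_2 → (4, 2, 1) · λ_3 → (1, 1, 5) · λ_4 → (4, 2, 1) · λ_5 → (1, 0, 5) · λ_6 → (1, 0, 5) · λ_7 → (1, 0, 5) · λ_8 → (1, 0, 5)

3 distinct reps among the 8 weights ⇒ 3 W_7-linkage classes:

[[1, 5, 6, 7, 8], [2, 4], [3]]


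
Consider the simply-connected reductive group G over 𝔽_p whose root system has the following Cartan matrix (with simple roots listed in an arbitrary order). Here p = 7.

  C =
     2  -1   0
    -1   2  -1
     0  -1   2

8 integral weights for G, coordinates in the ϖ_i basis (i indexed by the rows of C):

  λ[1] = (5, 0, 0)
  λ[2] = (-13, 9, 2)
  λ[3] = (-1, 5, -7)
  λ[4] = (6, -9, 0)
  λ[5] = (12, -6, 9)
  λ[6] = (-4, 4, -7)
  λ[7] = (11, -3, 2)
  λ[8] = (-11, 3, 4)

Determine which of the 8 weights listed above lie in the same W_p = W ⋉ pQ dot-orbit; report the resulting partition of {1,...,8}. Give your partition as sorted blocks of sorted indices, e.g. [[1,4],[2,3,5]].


Dynkin diagram of C (from the 4 off-diagonal −1 entries): A_3.

W_7-reps of the 8 weights in Ā_7 (same 3-coord order as C):

  1: (5, 1, 0);  2: (1, 3, 2);  3: (0, 0, 6);  4: (0, 0, 6);  5: (1, 3, 2);  6: (1, 3, 2);  7: (1, 3, 2);  8: (1, 3, 2)

3 distinct reps among the 8 weights ⇒ 3 W_7-linkage classes:

[[1], [2, 5, 6, 7, 8], [3, 4]]


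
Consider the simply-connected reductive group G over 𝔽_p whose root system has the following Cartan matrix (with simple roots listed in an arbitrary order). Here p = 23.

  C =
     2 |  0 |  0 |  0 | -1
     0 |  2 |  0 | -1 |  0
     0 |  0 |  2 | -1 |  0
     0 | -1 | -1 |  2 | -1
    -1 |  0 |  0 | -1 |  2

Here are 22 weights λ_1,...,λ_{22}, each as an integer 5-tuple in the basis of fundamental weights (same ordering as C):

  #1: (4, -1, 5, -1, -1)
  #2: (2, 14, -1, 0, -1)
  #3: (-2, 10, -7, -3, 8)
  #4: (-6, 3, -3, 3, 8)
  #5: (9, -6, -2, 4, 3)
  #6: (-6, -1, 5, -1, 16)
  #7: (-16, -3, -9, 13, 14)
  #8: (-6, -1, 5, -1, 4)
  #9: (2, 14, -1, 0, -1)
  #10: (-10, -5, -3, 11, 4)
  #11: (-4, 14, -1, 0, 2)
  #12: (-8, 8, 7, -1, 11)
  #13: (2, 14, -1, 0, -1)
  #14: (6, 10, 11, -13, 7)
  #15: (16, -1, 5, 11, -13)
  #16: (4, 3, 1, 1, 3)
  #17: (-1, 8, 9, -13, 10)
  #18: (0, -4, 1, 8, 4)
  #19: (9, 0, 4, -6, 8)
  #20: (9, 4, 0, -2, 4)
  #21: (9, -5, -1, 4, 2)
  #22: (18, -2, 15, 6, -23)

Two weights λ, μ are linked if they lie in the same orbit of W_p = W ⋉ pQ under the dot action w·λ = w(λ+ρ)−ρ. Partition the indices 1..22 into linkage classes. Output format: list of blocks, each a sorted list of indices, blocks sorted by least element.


C ↔ D_5 under row/col permutation; |W(D_5)| = 1920.

Folding the 22 weights λ_j+ρ into Ā_23 (reps in the given 5-coord order):

  1: (5, 0, 6, 0, 0);  2: (3, 15, 0, 1, 0);  3: (1, 3, 2, 6, 0);  4: (5, 4, 2, 2, 4);  5: (10, 4, 0, 1, 3);  6: (5, 0, 6, 0, 0);  7: (5, 4, 2, 2, 4);  8: (5, 0, 6, 0, 0);  9: (3, 15, 0, 1, 0);  10: (5, 4, 2, 2, 4);  11: (3, 15, 0, 1, 0);  12: (1, 3, 2, 6, 0);  13: (3, 15, 0, 1, 0);  14: (3, 1, 0, 7, 1);  15: (5, 0, 6, 0, 0);  16: (5, 4, 2, 2, 4);  17: (1, 3, 2, 6, 0);  18: (1, 3, 2, 6, 0);  19: (10, 4, 0, 1, 3);  20: (10, 4, 0, 1, 3);  21: (10, 4, 0, 1, 3);  22: (3, 15, 0, 1, 0)

These 22 weights hit 6 W_23-dot-orbits; sizes (4, 5, 4, 4, 4, 1):

[[1, 6, 8, 15], [2, 9, 11, 13, 22], [3, 12, 17, 18], [4, 7, 10, 16], [5, 19, 20, 21], [14]]


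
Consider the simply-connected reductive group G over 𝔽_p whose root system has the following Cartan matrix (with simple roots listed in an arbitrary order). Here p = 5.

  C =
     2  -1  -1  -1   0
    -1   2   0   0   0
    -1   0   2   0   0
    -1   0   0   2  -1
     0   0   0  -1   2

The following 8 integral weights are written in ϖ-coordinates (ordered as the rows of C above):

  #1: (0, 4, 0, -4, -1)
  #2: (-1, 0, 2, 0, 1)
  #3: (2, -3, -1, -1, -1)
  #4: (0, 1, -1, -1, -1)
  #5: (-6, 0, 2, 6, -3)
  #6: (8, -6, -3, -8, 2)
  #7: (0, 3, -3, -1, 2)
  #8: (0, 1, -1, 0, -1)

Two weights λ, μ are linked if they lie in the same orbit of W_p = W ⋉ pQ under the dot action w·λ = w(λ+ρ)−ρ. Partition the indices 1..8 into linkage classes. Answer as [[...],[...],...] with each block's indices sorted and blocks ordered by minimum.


Type D_5, rank 5, |W|=1920; reorder rows/cols to standard.

Ā_5 reps of the 8 weights (D_5, coords as presented):

    λ_1 → (0, 2, 0, 1, 0)
    λ_2 → (1, 1, 1, 0, 0)
    λ_3 → (1, 2, 0, 0, 0)
    λ_4 → (1, 2, 0, 0, 0)
    λ_5 → (1, 2, 0, 0, 0)
    λ_6 → (0, 2, 1, 0, 0)
    λ_7 → (1, 1, 1, 0, 0)
    λ_8 → (1, 2, 0, 0, 0)

Linkage partition of the 8 weights (4 classes, p=5):

[[1], [2, 7], [3, 4, 5, 8], [6]]


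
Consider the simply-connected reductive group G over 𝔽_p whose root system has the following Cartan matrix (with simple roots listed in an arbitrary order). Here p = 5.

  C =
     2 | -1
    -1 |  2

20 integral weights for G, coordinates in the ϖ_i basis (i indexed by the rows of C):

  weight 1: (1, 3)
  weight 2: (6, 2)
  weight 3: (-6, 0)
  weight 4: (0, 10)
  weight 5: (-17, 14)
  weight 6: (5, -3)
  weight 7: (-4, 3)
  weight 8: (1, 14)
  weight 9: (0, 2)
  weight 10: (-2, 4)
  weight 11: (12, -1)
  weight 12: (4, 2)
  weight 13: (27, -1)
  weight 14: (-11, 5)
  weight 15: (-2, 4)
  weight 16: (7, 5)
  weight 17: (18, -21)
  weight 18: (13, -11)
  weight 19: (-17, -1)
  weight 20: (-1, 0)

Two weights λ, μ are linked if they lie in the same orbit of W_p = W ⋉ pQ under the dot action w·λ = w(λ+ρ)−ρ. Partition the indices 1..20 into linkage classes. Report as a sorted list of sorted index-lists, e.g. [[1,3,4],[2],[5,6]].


C ↔ A_2 under row/col permutation; |W(A_2)| = 6.

λ_j+ρ reflected into Ā_5 (⟨·,θ^∨⟩≤5); 2-tuples as given:

    1: (1, 3)
    2: (0, 2)
    3: (1, 4)
    4: (3, 1)
    5: (0, 1)
    6: (3, 1)
    7: (3, 1)
    8: (2, 0)
    9: (1, 3)
    10: (1, 4)
    11: (0, 2)
    12: (2, 0)
    13: (0, 2)
    14: (0, 1)
    15: (1, 4)
    16: (3, 1)
    17: (1, 4)
    18: (1, 4)
    19: (0, 1)
    20: (0, 1)

Linkage partition of the 20 weights (6 classes, p=5):

[[1, 9], [2, 11, 13], [3, 10, 15, 17, 18], [4, 6, 7, 16], [5, 14, 19, 20], [8, 12]]


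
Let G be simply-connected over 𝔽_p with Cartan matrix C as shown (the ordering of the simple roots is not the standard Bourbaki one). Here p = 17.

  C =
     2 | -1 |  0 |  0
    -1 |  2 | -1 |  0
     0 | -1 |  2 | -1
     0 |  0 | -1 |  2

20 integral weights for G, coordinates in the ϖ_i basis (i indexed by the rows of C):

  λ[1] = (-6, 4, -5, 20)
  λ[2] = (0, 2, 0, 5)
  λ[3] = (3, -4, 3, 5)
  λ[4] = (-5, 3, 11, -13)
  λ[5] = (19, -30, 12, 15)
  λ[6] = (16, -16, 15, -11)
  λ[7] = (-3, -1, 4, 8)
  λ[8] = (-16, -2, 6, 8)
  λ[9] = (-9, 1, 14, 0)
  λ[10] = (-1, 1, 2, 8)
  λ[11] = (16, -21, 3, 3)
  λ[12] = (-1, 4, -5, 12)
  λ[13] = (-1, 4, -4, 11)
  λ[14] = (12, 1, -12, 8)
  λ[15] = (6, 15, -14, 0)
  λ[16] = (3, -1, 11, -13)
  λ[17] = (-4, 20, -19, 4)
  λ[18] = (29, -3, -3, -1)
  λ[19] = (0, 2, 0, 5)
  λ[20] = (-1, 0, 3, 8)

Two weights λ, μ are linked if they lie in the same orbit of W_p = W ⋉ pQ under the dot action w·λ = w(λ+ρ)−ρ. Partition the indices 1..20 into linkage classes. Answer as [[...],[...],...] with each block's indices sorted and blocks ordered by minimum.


A_4 Cartan matrix, 4 simple roots permuted; ρ=(1,1,1,1).

Ā_17 reps of the 20 weights (A_4, coords as presented):

    λ_1 → (4, 0, 0, 12)
    λ_2 → (1, 3, 1, 6)
    λ_3 → (1, 3, 1, 6)
    λ_4 → (4, 0, 0, 12)
    λ_5 → (0, 1, 4, 9)
    λ_6 → (1, 6, 9, 0)
    λ_7 → (0, 2, 3, 9)
    λ_8 → (1, 6, 9, 0)
    λ_9 → (1, 6, 9, 0)
    λ_10 → (0, 2, 3, 9)
    λ_11 → (0, 1, 4, 9)
    λ_12 → (0, 1, 4, 9)
    λ_13 → (0, 2, 3, 9)
    λ_14 → (4, 9, 0, 2)
    λ_15 → (1, 3, 1, 6)
    λ_16 → (4, 0, 0, 12)
    λ_17 → (0, 1, 4, 9)
    λ_18 → (4, 9, 0, 2)
    λ_19 → (1, 3, 1, 6)
    λ_20 → (0, 1, 4, 9)

Partition of {1..20} into 6 W_17-dot-orbits:

[[1, 4, 16], [2, 3, 15, 19], [5, 11, 12, 17, 20], [6, 8, 9], [7, 10, 13], [14, 18]]


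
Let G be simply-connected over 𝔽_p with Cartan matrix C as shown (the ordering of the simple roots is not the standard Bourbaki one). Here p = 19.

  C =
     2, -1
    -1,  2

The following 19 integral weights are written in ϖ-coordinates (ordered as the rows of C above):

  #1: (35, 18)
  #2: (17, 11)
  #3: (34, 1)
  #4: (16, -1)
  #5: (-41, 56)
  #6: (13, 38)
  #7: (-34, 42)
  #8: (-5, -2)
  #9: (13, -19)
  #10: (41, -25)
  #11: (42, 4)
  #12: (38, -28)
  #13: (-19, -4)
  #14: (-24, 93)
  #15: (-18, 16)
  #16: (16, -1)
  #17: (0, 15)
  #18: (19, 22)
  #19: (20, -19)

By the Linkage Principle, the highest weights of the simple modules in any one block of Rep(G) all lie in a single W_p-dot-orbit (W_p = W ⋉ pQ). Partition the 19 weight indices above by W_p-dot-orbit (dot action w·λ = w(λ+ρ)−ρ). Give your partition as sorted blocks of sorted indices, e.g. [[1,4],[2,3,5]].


A_2 Cartan matrix, 2 simple roots permuted; ρ=(1,1).

Alcove-folded reps (p=19, 19 weights, presented ϖ-order):

    [1] (17, 0)
    [2] (7, 1)
    [3] (1, 16)
    [4] (17, 0)
    [5] (17, 0)
    [6] (4, 14)
    [7] (5, 9)
    [8] (1, 4)
    [9] (4, 14)
    [10] (1, 4)
    [11] (5, 9)
    [12] (7, 1)
    [13] (1, 16)
    [14] (1, 4)
    [15] (17, 0)
    [16] (17, 0)
    [17] (1, 16)
    [18] (1, 4)
    [19] (1, 16)

Partition of {1..19} into 6 W_19-dot-orbits:

[[1, 4, 5, 15, 16], [2, 12], [3, 13, 17, 19], [6, 9], [7, 11], [8, 10, 14, 18]]


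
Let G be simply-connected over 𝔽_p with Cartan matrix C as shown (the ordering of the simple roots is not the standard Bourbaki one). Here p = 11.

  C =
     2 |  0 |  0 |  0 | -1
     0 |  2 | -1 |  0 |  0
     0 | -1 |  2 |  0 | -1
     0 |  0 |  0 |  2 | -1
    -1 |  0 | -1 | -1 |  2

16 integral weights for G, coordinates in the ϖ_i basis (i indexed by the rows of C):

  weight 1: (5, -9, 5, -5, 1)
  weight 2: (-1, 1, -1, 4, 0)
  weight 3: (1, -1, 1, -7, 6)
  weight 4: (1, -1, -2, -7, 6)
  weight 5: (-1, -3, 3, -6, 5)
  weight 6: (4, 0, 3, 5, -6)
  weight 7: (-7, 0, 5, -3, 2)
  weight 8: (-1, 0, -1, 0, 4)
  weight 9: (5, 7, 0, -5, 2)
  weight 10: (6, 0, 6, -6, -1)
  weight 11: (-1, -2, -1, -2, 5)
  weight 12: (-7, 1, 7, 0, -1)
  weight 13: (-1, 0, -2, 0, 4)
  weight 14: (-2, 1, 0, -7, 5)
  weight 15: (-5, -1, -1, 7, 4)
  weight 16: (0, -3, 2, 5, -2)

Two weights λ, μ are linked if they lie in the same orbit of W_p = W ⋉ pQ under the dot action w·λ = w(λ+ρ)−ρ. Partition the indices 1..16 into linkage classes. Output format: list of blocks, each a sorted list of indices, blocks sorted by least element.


Dynkin diagram of C (from the 8 off-diagonal −1 entries): D_5.

W_11-reps of the 16 weights in Ā_11 (same 5-coord order as C):

  1: (2, 3, 1, 0, 1)
  2: (0, 2, 0, 5, 1)
  3: (2, 1, 0, 6, 0)
  4: (2, 1, 0, 6, 0)
  5: (0, 2, 0, 5, 1)
  6: (0, 0, 1, 1, 4)
  7: (1, 1, 1, 3, 2)
  8: (0, 0, 1, 1, 4)
  9: (1, 1, 1, 3, 2)
  10: (2, 3, 1, 0, 1)
  11: (0, 0, 1, 1, 4)
  12: (0, 2, 0, 5, 1)
  13: (0, 0, 1, 1, 4)
  14: (0, 2, 0, 5, 1)
  15: (2, 1, 0, 6, 0)
  16: (0, 2, 0, 5, 1)

5 distinct reps among the 16 weights ⇒ 5 W_11-linkage classes:

[[1, 10], [2, 5, 12, 14, 16], [3, 4, 15], [6, 8, 11, 13], [7, 9]]


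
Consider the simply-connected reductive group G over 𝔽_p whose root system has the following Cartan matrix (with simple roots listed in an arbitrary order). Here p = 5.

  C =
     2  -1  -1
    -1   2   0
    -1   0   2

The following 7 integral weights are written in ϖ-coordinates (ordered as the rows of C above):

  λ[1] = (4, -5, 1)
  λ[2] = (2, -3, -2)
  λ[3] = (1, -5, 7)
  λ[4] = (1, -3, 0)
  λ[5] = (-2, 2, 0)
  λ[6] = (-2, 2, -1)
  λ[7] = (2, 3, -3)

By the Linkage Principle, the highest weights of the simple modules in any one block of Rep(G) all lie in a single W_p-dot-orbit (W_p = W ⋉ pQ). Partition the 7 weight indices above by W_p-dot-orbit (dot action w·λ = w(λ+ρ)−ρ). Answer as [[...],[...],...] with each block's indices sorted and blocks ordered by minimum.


Type A_3, rank 3, |W|=24; reorder rows/cols to standard.

Folding the 7 weights λ_j+ρ into Ā_5 (reps in the given 3-coord order):

  [1] (1, 2, 0);  [2] (0, 2, 1);  [3] (1, 2, 0);  [4] (0, 2, 1);  [5] (1, 2, 0);  [6] (0, 2, 1);  [7] (1, 2, 0)

Grouping the 7 weights by Ā_5-representative: 2 linkage classes.

[[1, 3, 5, 7], [2, 4, 6]]


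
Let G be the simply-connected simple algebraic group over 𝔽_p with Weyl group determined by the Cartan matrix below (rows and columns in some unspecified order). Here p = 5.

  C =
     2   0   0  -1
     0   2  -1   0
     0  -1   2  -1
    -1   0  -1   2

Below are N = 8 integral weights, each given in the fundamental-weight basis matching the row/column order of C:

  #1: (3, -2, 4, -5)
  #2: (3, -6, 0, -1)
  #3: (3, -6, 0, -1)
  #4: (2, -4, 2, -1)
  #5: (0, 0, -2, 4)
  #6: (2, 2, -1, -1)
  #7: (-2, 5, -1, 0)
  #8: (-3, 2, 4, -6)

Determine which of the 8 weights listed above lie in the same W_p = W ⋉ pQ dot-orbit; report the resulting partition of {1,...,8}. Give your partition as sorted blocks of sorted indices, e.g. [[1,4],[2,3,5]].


Type A_4, rank 4, |W|=120; reorder rows/cols to standard.

Folding the 8 weights λ_j+ρ into Ā_5 (reps in the given 4-coord order):

  λ_1 → (0, 1, 0, 4) · λ_2 → (0, 1, 0, 4) · λ_3 → (0, 1, 0, 4) · λ_4 → (2, 2, 0, 0) · λ_5 → (0, 1, 0, 4) · λ_6 → (2, 2, 0, 0) · λ_7 → (0, 3, 1, 0) · λ_8 → (2, 2, 0, 0)

Linkage partition of the 8 weights (3 classes, p=5):

[[1, 2, 3, 5], [4, 6, 8], [7]]


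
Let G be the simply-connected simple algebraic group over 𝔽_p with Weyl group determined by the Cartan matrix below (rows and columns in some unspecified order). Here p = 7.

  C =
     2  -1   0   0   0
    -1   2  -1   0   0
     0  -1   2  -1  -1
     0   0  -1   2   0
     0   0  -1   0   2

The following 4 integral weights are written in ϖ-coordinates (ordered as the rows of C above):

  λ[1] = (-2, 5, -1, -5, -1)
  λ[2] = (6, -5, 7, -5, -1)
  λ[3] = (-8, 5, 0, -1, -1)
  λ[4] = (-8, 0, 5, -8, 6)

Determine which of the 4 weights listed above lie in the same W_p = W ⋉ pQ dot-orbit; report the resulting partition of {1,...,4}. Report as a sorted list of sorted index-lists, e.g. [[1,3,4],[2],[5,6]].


Root system D_5: the 5×5 matrix C matches after relabeling.

Alcove-folded reps (p=7, 4 weights, presented ϖ-order):

  λ_1+ρ ↦ (1, 1, 0, 0, 4)
  λ_2+ρ ↦ (0, 0, 0, 1, 3)
  λ_3+ρ ↦ (6, 0, 0, 0, 0)
  λ_4+ρ ↦ (6, 0, 0, 0, 0)

3 distinct reps among the 4 weights ⇒ 3 W_7-linkage classes:

[[1], [2], [3, 4]]


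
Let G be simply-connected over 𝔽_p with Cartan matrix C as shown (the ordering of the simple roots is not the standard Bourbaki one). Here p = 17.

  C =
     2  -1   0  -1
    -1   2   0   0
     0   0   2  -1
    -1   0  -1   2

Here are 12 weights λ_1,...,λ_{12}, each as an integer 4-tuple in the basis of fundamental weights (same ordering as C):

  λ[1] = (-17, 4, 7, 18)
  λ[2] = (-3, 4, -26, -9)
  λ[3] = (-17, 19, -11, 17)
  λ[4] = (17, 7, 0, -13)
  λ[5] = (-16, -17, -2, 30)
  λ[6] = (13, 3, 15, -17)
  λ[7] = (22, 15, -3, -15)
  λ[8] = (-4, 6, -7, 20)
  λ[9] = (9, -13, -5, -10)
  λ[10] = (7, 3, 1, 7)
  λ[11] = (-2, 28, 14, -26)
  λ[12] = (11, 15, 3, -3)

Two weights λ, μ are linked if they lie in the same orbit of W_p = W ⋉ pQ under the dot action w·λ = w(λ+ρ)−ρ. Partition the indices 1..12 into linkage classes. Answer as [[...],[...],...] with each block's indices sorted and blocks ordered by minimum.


Type A_4, rank 4, |W|=120; reorder rows/cols to standard.

W_17-reps of the 12 weights in Ā_17 (same 4-coord order as C):

  1: (5, 1, 2, 1);  2: (7, 1, 3, 5);  3: (7, 1, 3, 5);  4: (5, 1, 2, 1);  5: (2, 1, 1, 13);  6: (2, 1, 1, 13);  7: (5, 1, 2, 1);  8: (1, 3, 2, 9);  9: (1, 3, 2, 9);  10: (7, 1, 3, 5);  11: (5, 1, 2, 1);  12: (1, 3, 2, 9)

These 12 weights hit 4 W_17-dot-orbits; sizes (4, 3, 2, 3):

[[1, 4, 7, 11], [2, 3, 10], [5, 6], [8, 9, 12]]


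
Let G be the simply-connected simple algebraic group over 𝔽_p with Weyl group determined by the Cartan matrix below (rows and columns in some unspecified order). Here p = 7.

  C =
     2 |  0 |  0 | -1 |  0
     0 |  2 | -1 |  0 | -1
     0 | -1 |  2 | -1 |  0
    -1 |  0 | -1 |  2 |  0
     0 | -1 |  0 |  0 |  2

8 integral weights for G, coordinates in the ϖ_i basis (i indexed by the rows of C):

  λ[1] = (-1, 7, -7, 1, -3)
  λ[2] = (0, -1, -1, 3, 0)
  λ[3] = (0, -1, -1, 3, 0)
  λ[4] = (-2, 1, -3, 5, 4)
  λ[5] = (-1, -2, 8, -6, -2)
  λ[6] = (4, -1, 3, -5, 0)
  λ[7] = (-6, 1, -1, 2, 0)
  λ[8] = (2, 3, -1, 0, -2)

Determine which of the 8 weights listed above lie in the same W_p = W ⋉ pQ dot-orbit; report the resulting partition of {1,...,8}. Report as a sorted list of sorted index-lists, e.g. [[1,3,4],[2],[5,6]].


A_5 Cartan matrix, 5 simple roots permuted; ρ=(1,1,1,1,1).

Alcove-folded reps (p=7, 8 weights, presented ϖ-order):

    λ_1+ρ ↦ (3, 0, 2, 0, 1)
    λ_2+ρ ↦ (1, 0, 0, 4, 1)
    λ_3+ρ ↦ (1, 0, 0, 4, 1)
    λ_4+ρ ↦ (3, 0, 2, 0, 1)
    λ_5+ρ ↦ (3, 0, 2, 0, 1)
    λ_6+ρ ↦ (1, 0, 0, 4, 1)
    λ_7+ρ ↦ (3, 0, 2, 0, 1)
    λ_8+ρ ↦ (2, 3, 0, 1, 0)

Linkage partition of the 8 weights (3 classes, p=7):

[[1, 4, 5, 7], [2, 3, 6], [8]]


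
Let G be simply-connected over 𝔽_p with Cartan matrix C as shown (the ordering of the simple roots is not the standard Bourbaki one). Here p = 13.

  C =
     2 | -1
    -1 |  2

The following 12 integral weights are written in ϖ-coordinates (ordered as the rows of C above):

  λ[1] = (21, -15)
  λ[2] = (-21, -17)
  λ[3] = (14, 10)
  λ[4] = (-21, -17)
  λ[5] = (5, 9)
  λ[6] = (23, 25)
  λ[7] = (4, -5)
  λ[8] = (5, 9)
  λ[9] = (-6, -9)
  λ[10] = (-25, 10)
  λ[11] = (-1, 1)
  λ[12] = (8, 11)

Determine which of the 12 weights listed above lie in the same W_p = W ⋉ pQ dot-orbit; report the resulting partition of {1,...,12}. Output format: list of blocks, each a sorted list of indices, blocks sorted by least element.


Type A_2, rank 2, |W|=6; reorder rows/cols to standard.

W_13-reps of the 12 weights in Ā_13 (same 2-coord order as C):

  1: (1, 4) · 2: (3, 7) · 3: (0, 2) · 4: (3, 7) · 5: (3, 7) · 6: (0, 2) · 7: (1, 4) · 8: (3, 7) · 9: (8, 5) · 10: (0, 2) · 11: (0, 2) · 12: (1, 4)

Linkage partition of the 12 weights (4 classes, p=13):

[[1, 7, 12], [2, 4, 5, 8], [3, 6, 10, 11], [9]]


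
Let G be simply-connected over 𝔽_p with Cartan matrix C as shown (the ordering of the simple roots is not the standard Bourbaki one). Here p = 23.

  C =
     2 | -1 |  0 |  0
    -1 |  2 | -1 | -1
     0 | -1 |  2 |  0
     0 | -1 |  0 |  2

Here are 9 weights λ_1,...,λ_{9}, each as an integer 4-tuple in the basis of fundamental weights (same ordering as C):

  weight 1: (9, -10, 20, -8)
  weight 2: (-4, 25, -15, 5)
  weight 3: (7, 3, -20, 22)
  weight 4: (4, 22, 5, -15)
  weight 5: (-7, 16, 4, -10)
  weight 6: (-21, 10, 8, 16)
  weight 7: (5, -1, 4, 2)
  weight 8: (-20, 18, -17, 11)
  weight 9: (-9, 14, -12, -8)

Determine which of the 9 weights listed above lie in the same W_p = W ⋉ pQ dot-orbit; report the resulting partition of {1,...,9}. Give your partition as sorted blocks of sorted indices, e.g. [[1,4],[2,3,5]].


C ↔ D_4 under row/col permutation; |W(D_4)| = 192.

Folding the 9 weights λ_j+ρ into Ā_23 (reps in the given 4-coord order):

  λ_1 → (6, 1, 5, 9) · λ_2 → (6, 0, 5, 3) · λ_3 → (3, 4, 0, 4) · λ_4 → (6, 0, 5, 3) · λ_5 → (6, 1, 5, 9) · λ_6 → (6, 0, 5, 3) · λ_7 → (6, 0, 5, 3) · λ_8 → (3, 4, 0, 4) · λ_9 → (3, 4, 0, 4)

3 distinct reps among the 9 weights ⇒ 3 W_23-linkage classes:

[[1, 5], [2, 4, 6, 7], [3, 8, 9]]


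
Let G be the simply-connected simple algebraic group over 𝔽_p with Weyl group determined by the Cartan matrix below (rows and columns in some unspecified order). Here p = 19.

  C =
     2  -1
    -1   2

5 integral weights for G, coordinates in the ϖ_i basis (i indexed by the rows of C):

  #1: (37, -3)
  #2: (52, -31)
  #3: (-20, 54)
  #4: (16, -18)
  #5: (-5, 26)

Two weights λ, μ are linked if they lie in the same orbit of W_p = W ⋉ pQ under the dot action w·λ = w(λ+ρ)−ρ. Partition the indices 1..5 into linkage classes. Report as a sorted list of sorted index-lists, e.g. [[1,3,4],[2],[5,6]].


Cartan matrix: type A_2 (|W|=6); un-permuting the 2 rows.

Each λ_j+ρ reduced to Ā_19; 2-tuples below use C's row order:

  λ_1 → (0, 17);  λ_2 → (4, 11);  λ_3 → (0, 17);  λ_4 → (0, 17);  λ_5 → (4, 11)

Grouping the 5 weights by Ā_19-representative: 2 linkage classes.

[[1, 3, 4], [2, 5]]


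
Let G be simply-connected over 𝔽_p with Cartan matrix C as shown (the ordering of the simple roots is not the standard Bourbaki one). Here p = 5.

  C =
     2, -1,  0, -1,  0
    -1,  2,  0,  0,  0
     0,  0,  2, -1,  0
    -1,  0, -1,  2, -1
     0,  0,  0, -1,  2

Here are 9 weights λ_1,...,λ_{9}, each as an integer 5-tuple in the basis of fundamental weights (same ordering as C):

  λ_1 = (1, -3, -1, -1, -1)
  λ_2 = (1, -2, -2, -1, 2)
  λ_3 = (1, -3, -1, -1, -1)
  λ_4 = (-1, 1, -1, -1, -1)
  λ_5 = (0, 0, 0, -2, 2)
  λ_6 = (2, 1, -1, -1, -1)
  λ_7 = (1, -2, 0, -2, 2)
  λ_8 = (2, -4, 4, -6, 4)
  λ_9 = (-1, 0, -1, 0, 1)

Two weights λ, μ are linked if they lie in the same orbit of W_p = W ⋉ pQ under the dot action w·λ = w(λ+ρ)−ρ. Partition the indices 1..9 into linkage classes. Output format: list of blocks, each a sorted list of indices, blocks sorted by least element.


C ↔ D_5 under row/col permutation; |W(D_5)| = 1920.

Ā_5 reps of the 9 weights (D_5, coords as presented):

  [1] (0, 2, 0, 0, 0);  [2] (0, 1, 0, 1, 2);  [3] (0, 2, 0, 0, 0);  [4] (0, 2, 0, 0, 0);  [5] (0, 1, 0, 1, 2);  [6] (0, 2, 0, 0, 0);  [7] (0, 1, 0, 1, 2);  [8] (0, 2, 0, 0, 0);  [9] (0, 1, 0, 1, 2)

Grouping the 9 weights by Ā_5-representative: 2 linkage classes.

[[1, 3, 4, 6, 8], [2, 5, 7, 9]]


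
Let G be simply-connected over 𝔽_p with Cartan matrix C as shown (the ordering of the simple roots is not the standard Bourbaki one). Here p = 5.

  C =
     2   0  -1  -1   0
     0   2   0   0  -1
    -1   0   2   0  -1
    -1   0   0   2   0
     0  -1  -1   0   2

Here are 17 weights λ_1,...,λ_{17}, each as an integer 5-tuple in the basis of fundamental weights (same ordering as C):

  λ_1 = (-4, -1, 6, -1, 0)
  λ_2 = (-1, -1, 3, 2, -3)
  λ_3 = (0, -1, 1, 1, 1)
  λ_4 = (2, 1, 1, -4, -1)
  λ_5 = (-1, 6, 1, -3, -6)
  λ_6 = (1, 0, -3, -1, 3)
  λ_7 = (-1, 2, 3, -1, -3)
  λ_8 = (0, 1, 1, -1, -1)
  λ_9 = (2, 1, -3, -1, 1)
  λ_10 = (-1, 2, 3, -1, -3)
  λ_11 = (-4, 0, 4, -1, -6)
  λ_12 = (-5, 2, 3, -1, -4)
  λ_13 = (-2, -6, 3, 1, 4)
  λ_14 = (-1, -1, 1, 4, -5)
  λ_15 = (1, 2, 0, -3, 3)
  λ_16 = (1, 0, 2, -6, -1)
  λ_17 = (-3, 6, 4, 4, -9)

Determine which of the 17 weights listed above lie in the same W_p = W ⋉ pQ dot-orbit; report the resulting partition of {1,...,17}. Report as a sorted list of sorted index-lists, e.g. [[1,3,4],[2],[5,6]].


Type A_5, rank 5, |W|=720; reorder rows/cols to standard.

λ_j+ρ reflected into Ā_5 (⟨·,θ^∨⟩≤5); 5-tuples as given:

    [1] (0, 1, 2, 0, 2)
    [2] (0, 0, 2, 1, 0)
    [3] (1, 2, 2, 0, 0)
    [4] (0, 0, 2, 1, 0)
    [5] (0, 0, 2, 1, 0)
    [6] (0, 1, 2, 0, 2)
    [7] (0, 1, 2, 0, 2)
    [8] (1, 2, 2, 0, 0)
    [9] (1, 2, 2, 0, 0)
    [10] (0, 1, 2, 0, 2)
    [11] (1, 2, 2, 0, 0)
    [12] (3, 0, 0, 1, 0)
    [13] (3, 0, 0, 1, 0)
    [14] (0, 0, 2, 1, 0)
    [15] (1, 2, 2, 0, 0)
    [16] (3, 0, 0, 1, 0)
    [17] (0, 0, 2, 1, 0)

Partition of {1..17} into 4 W_5-dot-orbits:

[[1, 6, 7, 10], [2, 4, 5, 14, 17], [3, 8, 9, 11, 15], [12, 13, 16]]


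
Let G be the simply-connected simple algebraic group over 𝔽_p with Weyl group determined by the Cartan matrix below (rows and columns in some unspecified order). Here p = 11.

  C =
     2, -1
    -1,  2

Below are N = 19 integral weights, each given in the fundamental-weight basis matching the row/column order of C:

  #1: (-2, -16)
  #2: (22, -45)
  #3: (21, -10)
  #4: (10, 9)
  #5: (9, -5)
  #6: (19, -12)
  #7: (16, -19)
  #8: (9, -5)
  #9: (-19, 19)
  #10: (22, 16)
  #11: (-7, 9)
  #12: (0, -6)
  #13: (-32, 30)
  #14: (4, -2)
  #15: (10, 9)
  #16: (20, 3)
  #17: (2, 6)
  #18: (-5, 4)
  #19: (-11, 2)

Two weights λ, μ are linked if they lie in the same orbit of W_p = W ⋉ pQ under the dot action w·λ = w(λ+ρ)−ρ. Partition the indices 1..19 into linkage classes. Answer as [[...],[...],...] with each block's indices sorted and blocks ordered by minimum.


Cartan matrix: type A_2 (|W|=6); un-permuting the 2 rows.

λ_j+ρ reflected into Ā_11 (⟨·,θ^∨⟩≤11); 2-tuples as given:

  λ_1 → (6, 4);  λ_2 → (1, 0);  λ_3 → (0, 2);  λ_4 → (1, 0);  λ_5 → (6, 4);  λ_6 → (0, 2);  λ_7 → (6, 4);  λ_8 → (6, 4);  λ_9 → (2, 7);  λ_10 → (4, 1);  λ_11 → (6, 4);  λ_12 → (4, 1);  λ_13 → (0, 2);  λ_14 → (4, 1);  λ_15 → (1, 0);  λ_16 → (3, 7);  λ_17 → (3, 7);  λ_18 → (4, 1);  λ_19 → (3, 7)

Linkage partition of the 19 weights (6 classes, p=11):

[[1, 5, 7, 8, 11], [2, 4, 15], [3, 6, 13], [9], [10, 12, 14, 18], [16, 17, 19]]


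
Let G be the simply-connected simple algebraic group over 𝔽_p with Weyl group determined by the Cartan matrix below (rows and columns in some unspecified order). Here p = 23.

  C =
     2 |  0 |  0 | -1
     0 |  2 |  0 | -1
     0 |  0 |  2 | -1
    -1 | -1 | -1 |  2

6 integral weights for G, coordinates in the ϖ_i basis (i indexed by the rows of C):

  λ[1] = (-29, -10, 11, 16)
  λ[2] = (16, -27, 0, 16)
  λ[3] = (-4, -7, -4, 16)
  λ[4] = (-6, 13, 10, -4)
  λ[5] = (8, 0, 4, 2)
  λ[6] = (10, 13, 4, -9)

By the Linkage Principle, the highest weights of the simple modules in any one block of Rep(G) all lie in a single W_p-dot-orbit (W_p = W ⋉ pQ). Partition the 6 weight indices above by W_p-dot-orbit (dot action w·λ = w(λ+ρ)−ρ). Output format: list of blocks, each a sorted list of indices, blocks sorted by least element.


Root system D_4: the 4×4 matrix C matches after relabeling.

Each λ_j+ρ reduced to Ā_23; 4-tuples below use C's row order:

    λ_1 → (3, 6, 3, 5)
    λ_2 → (3, 6, 3, 5)
    λ_3 → (3, 6, 3, 5)
    λ_4 → (3, 6, 3, 5)
    λ_5 → (9, 1, 5, 3)
    λ_6 → (3, 6, 3, 5)

The 6 indices split into 2 linkage classes (same alcove rep ⇔ same W_23-dot-orbit):

[[1, 2, 3, 4, 6], [5]]
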